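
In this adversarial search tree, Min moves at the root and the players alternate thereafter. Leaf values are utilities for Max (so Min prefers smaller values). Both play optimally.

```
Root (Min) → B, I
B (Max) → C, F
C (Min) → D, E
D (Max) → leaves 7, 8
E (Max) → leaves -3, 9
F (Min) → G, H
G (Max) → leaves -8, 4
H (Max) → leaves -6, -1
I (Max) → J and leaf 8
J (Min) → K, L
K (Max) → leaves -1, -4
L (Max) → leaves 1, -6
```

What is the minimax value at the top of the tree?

8

D (Max): max(7, 8) = 8
E (Max): max(-3, 9) = 9
C (Min): min(8, 9) = 8
G (Max): max(-8, 4) = 4
H (Max): max(-6, -1) = -1
F (Min): min(4, -1) = -1
B (Max): max(8, -1) = 8
K (Max): max(-1, -4) = -1
L (Max): max(1, -6) = 1
J (Min): min(-1, 1) = -1
I (Max): max(-1, 8) = 8
Root (Min): min(8, 8) = 8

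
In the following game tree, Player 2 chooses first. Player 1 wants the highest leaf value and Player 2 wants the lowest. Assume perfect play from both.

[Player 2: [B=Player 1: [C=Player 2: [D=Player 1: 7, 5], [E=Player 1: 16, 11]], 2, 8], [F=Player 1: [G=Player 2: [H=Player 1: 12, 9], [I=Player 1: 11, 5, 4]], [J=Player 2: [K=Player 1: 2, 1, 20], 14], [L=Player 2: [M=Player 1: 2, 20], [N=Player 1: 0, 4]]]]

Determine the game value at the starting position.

D (Player 1): max(7, 5) = 7
E (Player 1): max(16, 11) = 16
C (Player 2): min(7, 16) = 7
B (Player 1): max(7, 2, 8) = 8
H (Player 1): max(12, 9) = 12
I (Player 1): max(11, 5, 4) = 11
G (Player 2): min(12, 11) = 11
K (Player 1): max(2, 1, 20) = 20
J (Player 2): min(20, 14) = 14
M (Player 1): max(2, 20) = 20
N (Player 1): max(0, 4) = 4
L (Player 2): min(20, 4) = 4
F (Player 1): max(11, 14, 4) = 14
Root (Player 2): min(8, 14) = 8

8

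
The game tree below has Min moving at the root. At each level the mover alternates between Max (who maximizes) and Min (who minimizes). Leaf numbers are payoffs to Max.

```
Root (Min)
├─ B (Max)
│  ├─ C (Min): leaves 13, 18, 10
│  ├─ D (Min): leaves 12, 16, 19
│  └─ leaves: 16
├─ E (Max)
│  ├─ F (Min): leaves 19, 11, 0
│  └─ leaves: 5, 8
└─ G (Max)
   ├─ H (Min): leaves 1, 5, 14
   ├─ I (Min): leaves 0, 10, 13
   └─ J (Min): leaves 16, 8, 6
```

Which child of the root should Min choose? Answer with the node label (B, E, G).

G

C (Min): min(13, 18, 10) = 10
D (Min): min(12, 16, 19) = 12
B (Max): max(10, 12, 16) = 16
F (Min): min(19, 11, 0) = 0
E (Max): max(0, 5, 8) = 8
H (Min): min(1, 5, 14) = 1
I (Min): min(0, 10, 13) = 0
J (Min): min(16, 8, 6) = 6
G (Max): max(1, 0, 6) = 6
Root (Min): min(16, 8, 6) = 6
Min picks the child with the lowest value: G (value 6).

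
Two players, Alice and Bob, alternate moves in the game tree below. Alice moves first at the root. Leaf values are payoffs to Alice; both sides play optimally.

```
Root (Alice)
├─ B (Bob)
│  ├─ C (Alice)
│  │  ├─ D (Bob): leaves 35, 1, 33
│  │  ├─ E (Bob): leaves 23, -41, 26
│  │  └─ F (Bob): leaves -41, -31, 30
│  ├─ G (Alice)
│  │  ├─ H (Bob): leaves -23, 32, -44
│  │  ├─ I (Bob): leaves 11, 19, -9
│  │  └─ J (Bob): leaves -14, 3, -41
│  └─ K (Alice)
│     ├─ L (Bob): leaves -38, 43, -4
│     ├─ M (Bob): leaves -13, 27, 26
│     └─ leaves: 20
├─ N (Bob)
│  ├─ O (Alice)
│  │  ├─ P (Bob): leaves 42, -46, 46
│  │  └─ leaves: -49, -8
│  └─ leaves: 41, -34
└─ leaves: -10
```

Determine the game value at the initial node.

-9

D (Bob): min(35, 1, 33) = 1
E (Bob): min(23, -41, 26) = -41
F (Bob): min(-41, -31, 30) = -41
C (Alice): max(1, -41, -41) = 1
H (Bob): min(-23, 32, -44) = -44
I (Bob): min(11, 19, -9) = -9
J (Bob): min(-14, 3, -41) = -41
G (Alice): max(-44, -9, -41) = -9
L (Bob): min(-38, 43, -4) = -38
M (Bob): min(-13, 27, 26) = -13
K (Alice): max(-38, -13, 20) = 20
B (Bob): min(1, -9, 20) = -9
P (Bob): min(42, -46, 46) = -46
O (Alice): max(-46, -49, -8) = -8
N (Bob): min(-8, 41, -34) = -34
Root (Alice): max(-9, -34, -10) = -9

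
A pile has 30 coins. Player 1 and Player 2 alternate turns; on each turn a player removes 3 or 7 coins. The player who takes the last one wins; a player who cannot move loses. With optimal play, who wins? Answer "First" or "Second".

Second

Compute winning (W) and losing (L) positions by backward induction:
i:   0  1  2  3  4  5  6  7  8  9 10 11 12 13 14 15 16 17 18 19 20 21 22 23 24 25 26 27 28 29 30
     L  L  L  W  W  W  L  W  W  W  L  L  L  W  W  W  L  W  W  W  L  L  L  W  W  W  L  W  W  W  L
Position 30 is L, so the second player wins.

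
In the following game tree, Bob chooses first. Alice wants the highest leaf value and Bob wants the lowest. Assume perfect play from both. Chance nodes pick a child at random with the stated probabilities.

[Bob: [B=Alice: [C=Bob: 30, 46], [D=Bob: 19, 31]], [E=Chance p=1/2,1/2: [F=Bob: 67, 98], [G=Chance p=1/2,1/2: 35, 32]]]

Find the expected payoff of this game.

30

C (Bob): min(30, 46) = 30
D (Bob): min(19, 31) = 19
B (Alice): max(30, 19) = 30
F (Bob): min(67, 98) = 67
G (Chance): 1/2·35 + 1/2·32 = 33.5
E (Chance): 1/2·67 + 1/2·33.5 = 50.25
Root (Bob): min(30, 50.25) = 30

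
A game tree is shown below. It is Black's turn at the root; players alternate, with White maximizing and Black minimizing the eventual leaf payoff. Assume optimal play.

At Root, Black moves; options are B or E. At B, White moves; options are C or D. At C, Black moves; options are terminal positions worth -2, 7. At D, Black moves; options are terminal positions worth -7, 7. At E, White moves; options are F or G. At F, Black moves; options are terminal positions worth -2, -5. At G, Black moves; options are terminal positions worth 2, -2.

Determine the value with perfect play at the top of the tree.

C (Black): min(-2, 7) = -2
D (Black): min(-7, 7) = -7
B (White): max(-2, -7) = -2
F (Black): min(-2, -5) = -5
G (Black): min(2, -2) = -2
E (White): max(-5, -2) = -2
Root (Black): min(-2, -2) = -2

-2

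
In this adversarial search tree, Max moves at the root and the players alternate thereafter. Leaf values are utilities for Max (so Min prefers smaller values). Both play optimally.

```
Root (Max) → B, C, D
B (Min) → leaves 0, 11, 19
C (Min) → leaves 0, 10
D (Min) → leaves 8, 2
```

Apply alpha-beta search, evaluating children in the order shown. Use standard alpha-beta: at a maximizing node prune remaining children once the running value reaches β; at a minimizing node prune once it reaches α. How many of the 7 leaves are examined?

6

B [α=-∞,β=+∞]: v=0
C [α=0,β=+∞]: v=0 after child 1 ≤ α → α-cutoff, skip 1
D [α=0,β=+∞]: v=2
Root [α=-∞,β=+∞]: v=2
Leaves evaluated: 6 of 7.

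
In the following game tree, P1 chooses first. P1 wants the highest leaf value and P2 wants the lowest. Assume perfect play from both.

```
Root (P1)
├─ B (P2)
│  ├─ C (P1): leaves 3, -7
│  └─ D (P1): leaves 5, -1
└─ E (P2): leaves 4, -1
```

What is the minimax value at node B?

C: max(3, -7) = 3
D: max(5, -1) = 5
B: min(3, 5) = 3

3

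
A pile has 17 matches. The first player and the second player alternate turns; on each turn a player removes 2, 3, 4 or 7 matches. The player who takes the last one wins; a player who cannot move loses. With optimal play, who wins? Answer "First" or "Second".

Second

Compute winning (W) and losing (L) positions by backward induction:
i:   0  1  2  3  4  5  6  7  8  9 10 11 12 13 14 15 16 17
     L  L  W  W  W  W  L  W  W  W  W  L  L  W  W  W  W  L
Position 17 is L, so the second player wins.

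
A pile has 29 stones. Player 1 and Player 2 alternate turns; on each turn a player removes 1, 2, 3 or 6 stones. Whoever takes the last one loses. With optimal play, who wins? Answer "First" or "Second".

Second

i:   0  1  2  3  4  5  6  7  8  9 10 11 12 13 14 15 16 17 18 19 20 21 22 23 24 25 26 27 28 29
     W  L  W  W  W  L  W  W  W  L  W  W  W  L  W  W  W  L  W  W  W  L  W  W  W  L  W  W  W  L
Position 29 is L, so the second player wins.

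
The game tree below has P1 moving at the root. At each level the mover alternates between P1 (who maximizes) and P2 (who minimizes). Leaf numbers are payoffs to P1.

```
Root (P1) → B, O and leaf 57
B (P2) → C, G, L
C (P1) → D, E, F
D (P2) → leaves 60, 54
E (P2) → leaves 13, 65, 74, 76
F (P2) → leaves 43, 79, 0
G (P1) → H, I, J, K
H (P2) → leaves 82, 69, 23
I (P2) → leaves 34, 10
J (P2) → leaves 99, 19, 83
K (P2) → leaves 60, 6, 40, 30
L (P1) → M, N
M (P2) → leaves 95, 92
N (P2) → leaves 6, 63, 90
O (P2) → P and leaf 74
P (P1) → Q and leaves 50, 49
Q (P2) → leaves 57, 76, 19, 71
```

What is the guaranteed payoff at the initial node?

57

D (P2): min(60, 54) = 54
E (P2): min(13, 65, 74, 76) = 13
F (P2): min(43, 79, 0) = 0
C (P1): max(54, 13, 0) = 54
H (P2): min(82, 69, 23) = 23
I (P2): min(34, 10) = 10
J (P2): min(99, 19, 83) = 19
K (P2): min(60, 6, 40, 30) = 6
G (P1): max(23, 10, 19, 6) = 23
M (P2): min(95, 92) = 92
N (P2): min(6, 63, 90) = 6
L (P1): max(92, 6) = 92
B (P2): min(54, 23, 92) = 23
Q (P2): min(57, 76, 19, 71) = 19
P (P1): max(19, 50, 49) = 50
O (P2): min(50, 74) = 50
Root (P1): max(23, 50, 57) = 57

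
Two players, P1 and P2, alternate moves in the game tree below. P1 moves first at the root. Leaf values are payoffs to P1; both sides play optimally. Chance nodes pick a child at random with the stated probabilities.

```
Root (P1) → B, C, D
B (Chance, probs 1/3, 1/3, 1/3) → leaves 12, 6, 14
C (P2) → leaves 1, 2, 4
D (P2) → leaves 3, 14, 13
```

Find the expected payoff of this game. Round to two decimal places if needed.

10.67

B (Chance): 1/3·12 + 1/3·6 + 1/3·14 = 10.67
C (P2): min(1, 2, 4) = 1
D (P2): min(3, 14, 13) = 3
Root (P1): max(10.67, 1, 3) = 10.67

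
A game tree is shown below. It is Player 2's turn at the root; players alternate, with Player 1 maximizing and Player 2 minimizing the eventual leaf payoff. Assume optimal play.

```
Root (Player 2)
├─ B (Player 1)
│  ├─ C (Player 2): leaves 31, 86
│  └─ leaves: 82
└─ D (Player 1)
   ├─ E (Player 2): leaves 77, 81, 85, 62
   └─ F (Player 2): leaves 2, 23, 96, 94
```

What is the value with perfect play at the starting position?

C (Player 2): min(31, 86) = 31
B (Player 1): max(31, 82) = 82
E (Player 2): min(77, 81, 85, 62) = 62
F (Player 2): min(2, 23, 96, 94) = 2
D (Player 1): max(62, 2) = 62
Root (Player 2): min(82, 62) = 62

62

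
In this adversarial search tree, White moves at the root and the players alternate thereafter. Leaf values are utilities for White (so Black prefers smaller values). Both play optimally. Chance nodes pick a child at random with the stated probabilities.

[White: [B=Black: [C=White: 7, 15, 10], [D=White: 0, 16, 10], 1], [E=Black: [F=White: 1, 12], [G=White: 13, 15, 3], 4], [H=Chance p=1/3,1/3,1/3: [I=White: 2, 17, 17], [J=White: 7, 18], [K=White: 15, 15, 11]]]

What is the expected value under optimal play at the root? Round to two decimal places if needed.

16.67

C (White): max(7, 15, 10) = 15
D (White): max(0, 16, 10) = 16
B (Black): min(15, 16, 1) = 1
F (White): max(1, 12) = 12
G (White): max(13, 15, 3) = 15
E (Black): min(12, 15, 4) = 4
I (White): max(2, 17, 17) = 17
J (White): max(7, 18) = 18
K (White): max(15, 15, 11) = 15
H (Chance): 1/3·17 + 1/3·18 + 1/3·15 = 16.67
Root (White): max(1, 4, 16.67) = 16.67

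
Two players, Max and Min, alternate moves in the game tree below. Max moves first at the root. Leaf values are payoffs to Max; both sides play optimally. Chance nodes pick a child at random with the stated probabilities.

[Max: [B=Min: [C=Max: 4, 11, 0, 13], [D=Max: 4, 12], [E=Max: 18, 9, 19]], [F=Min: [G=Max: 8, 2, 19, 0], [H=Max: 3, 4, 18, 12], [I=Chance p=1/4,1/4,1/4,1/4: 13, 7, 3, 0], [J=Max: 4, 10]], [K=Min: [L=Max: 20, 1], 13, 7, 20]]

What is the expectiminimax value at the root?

C (Max): max(4, 11, 0, 13) = 13
D (Max): max(4, 12) = 12
E (Max): max(18, 9, 19) = 19
B (Min): min(13, 12, 19) = 12
G (Max): max(8, 2, 19, 0) = 19
H (Max): max(3, 4, 18, 12) = 18
I (Chance): 1/4·13 + 1/4·7 + 1/4·3 + 1/4·0 = 5.75
J (Max): max(4, 10) = 10
F (Min): min(19, 18, 5.75, 10) = 5.75
L (Max): max(20, 1) = 20
K (Min): min(20, 13, 7, 20) = 7
Root (Max): max(12, 5.75, 7) = 12

12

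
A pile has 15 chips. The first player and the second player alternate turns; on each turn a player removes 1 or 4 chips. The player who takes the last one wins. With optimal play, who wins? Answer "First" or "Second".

W/L table (W = player to move can force a win):
i:   0  1  2  3  4  5  6  7  8  9 10 11 12 13 14 15
     L  W  L  W  W  L  W  L  W  W  L  W  L  W  W  L
Position 15 is L, so the second player wins.

Second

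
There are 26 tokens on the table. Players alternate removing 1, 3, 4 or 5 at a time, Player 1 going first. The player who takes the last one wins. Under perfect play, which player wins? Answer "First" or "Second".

Mark each pile size as W (mover wins) or L (mover loses):
i:   0  1  2  3  4  5  6  7  8  9 10 11 12 13 14 15 16 17 18 19 20 21 22 23 24 25 26
     L  W  L  W  W  W  W  W  L  W  L  W  W  W  W  W  L  W  L  W  W  W  W  W  L  W  L
Position 26 is L, so the second player wins.

Second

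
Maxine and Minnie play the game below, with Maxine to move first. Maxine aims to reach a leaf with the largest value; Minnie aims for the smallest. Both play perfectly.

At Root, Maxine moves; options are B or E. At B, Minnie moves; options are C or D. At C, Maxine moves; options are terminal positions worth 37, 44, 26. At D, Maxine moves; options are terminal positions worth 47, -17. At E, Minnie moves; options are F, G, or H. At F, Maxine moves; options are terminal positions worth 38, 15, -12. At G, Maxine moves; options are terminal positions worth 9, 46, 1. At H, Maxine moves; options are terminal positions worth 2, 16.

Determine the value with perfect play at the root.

44

C (Maxine): max(37, 44, 26) = 44
D (Maxine): max(47, -17) = 47
B (Minnie): min(44, 47) = 44
F (Maxine): max(38, 15, -12) = 38
G (Maxine): max(9, 46, 1) = 46
H (Maxine): max(2, 16) = 16
E (Minnie): min(38, 46, 16) = 16
Root (Maxine): max(44, 16) = 44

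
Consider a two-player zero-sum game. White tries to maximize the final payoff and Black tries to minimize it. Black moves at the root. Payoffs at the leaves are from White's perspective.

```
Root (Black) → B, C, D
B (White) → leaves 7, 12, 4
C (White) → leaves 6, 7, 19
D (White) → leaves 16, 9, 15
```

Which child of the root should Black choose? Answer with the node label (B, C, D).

B

B (White): max(7, 12, 4) = 12
C (White): max(6, 7, 19) = 19
D (White): max(16, 9, 15) = 16
Root (Black): min(12, 19, 16) = 12
Black picks the child with the lowest value: B (value 12).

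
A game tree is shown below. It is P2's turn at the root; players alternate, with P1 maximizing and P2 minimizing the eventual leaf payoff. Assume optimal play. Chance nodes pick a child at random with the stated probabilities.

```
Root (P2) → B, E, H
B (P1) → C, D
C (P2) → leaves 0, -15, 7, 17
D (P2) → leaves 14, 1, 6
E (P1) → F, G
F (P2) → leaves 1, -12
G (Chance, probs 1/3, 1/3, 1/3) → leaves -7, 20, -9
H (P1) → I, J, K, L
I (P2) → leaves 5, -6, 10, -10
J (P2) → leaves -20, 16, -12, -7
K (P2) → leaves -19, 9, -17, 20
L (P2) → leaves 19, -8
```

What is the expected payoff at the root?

-8

C (P2): min(0, -15, 7, 17) = -15
D (P2): min(14, 1, 6) = 1
B (P1): max(-15, 1) = 1
F (P2): min(1, -12) = -12
G (Chance): 1/3·-7 + 1/3·20 + 1/3·-9 = 1.33
E (P1): max(-12, 1.33) = 1.33
I (P2): min(5, -6, 10, -10) = -10
J (P2): min(-20, 16, -12, -7) = -20
K (P2): min(-19, 9, -17, 20) = -19
L (P2): min(19, -8) = -8
H (P1): max(-10, -20, -19, -8) = -8
Root (P2): min(1, 1.33, -8) = -8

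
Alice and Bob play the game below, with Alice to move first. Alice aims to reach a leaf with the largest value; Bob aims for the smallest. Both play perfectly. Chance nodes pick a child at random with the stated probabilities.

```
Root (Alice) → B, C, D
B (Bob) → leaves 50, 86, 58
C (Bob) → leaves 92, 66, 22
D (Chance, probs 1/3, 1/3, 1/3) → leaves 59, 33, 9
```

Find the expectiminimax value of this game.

B (Bob): min(50, 86, 58) = 50
C (Bob): min(92, 66, 22) = 22
D (Chance): 1/3·59 + 1/3·33 + 1/3·9 = 33.67
Root (Alice): max(50, 22, 33.67) = 50

50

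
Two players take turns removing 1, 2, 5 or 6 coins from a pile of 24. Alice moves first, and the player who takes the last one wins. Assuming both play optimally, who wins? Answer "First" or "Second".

Second

Mark each pile size as W (mover wins) or L (mover loses):
i:   0  1  2  3  4  5  6  7  8  9 10 11 12 13 14 15 16 17 18 19 20 21 22 23 24
     L  W  W  L  W  W  W  L  W  W  L  W  W  W  L  W  W  L  W  W  W  L  W  W  L
Position 24 is L, so the second player wins.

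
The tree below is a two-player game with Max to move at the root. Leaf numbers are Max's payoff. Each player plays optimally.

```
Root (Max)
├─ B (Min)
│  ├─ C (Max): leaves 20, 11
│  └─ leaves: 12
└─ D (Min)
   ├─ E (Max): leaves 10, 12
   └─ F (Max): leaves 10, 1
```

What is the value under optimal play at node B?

C: max(20, 11) = 20
B: min(20, 12) = 12

12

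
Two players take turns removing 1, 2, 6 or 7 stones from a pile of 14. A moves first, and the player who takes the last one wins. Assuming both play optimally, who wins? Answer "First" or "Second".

Compute winning (W) and losing (L) positions by backward induction:
i:   0  1  2  3  4  5  6  7  8  9 10 11 12 13 14
     L  W  W  L  W  W  W  W  L  W  W  L  W  W  W
Position 14 is W, so the first player wins.

First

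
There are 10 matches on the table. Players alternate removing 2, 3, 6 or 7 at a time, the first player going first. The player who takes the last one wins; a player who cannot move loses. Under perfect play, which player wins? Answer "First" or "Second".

i:   0  1  2  3  4  5  6  7  8  9 10
     L  L  W  W  W  L  W  W  W  L  L
Position 10 is L, so the second player wins.

Second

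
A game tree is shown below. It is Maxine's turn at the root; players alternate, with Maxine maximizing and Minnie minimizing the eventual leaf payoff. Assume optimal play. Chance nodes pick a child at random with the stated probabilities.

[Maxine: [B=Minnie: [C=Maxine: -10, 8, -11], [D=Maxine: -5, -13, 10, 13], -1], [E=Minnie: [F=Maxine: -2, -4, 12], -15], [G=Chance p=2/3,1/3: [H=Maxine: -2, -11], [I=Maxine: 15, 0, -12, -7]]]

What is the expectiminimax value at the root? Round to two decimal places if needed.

C (Maxine): max(-10, 8, -11) = 8
D (Maxine): max(-5, -13, 10, 13) = 13
B (Minnie): min(8, 13, -1) = -1
F (Maxine): max(-2, -4, 12) = 12
E (Minnie): min(12, -15) = -15
H (Maxine): max(-2, -11) = -2
I (Maxine): max(15, 0, -12, -7) = 15
G (Chance): 2/3·-2 + 1/3·15 = 3.67
Root (Maxine): max(-1, -15, 3.67) = 3.67

3.67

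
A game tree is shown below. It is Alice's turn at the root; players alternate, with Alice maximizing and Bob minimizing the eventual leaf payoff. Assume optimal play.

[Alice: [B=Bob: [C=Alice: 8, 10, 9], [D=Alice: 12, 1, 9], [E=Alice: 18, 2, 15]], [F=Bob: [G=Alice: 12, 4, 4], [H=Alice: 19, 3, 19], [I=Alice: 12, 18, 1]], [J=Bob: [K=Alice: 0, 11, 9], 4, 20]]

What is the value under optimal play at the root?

C (Alice): max(8, 10, 9) = 10
D (Alice): max(12, 1, 9) = 12
E (Alice): max(18, 2, 15) = 18
B (Bob): min(10, 12, 18) = 10
G (Alice): max(12, 4, 4) = 12
H (Alice): max(19, 3, 19) = 19
I (Alice): max(12, 18, 1) = 18
F (Bob): min(12, 19, 18) = 12
K (Alice): max(0, 11, 9) = 11
J (Bob): min(11, 4, 20) = 4
Root (Alice): max(10, 12, 4) = 12

12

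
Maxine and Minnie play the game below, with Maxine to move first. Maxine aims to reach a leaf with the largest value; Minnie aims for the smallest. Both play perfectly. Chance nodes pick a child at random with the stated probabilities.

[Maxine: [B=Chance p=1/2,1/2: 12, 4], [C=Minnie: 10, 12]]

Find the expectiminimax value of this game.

10

B (Chance): 1/2·12 + 1/2·4 = 8
C (Minnie): min(10, 12) = 10
Root (Maxine): max(8, 10) = 10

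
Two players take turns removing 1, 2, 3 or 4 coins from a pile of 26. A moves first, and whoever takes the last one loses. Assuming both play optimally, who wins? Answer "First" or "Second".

Positions where the player to move wins (W) vs loses (L):
i:   0  1  2  3  4  5  6  7  8  9 10 11 12 13 14 15 16 17 18 19 20 21 22 23 24 25 26
     W  L  W  W  W  W  L  W  W  W  W  L  W  W  W  W  L  W  W  W  W  L  W  W  W  W  L
Position 26 is L, so the second player wins.

Second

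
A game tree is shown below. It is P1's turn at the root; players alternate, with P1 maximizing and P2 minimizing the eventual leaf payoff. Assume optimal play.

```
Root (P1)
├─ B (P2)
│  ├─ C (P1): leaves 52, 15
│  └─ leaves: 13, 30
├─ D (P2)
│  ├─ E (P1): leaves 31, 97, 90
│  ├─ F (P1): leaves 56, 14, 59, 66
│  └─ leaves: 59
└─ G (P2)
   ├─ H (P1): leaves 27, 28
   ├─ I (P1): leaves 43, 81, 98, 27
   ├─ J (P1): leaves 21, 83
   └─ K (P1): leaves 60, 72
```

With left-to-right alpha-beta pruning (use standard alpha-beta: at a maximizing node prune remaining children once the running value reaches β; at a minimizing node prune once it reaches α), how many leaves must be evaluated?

C [α=-∞,β=+∞]: v=52
B [α=-∞,β=+∞]: v=13
E [α=13,β=+∞]: v=97
F [α=13,β=97]: v=66
D [α=13,β=+∞]: v=59
H [α=59,β=+∞]: v=28
G [α=59,β=+∞]: v=28 after child 1 ≤ α → α-cutoff, skip 3
Root [α=-∞,β=+∞]: v=59
Leaves evaluated: 14 of 22.

14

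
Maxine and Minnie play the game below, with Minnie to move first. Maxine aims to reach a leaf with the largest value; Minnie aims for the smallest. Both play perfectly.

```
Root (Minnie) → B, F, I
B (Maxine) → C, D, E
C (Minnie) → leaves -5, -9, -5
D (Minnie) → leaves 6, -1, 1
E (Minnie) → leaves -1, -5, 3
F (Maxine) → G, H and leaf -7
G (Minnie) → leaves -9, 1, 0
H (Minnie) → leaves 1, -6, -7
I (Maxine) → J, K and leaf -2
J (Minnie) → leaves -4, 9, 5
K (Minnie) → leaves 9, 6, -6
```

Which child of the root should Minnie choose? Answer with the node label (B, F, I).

C (Minnie): min(-5, -9, -5) = -9
D (Minnie): min(6, -1, 1) = -1
E (Minnie): min(-1, -5, 3) = -5
B (Maxine): max(-9, -1, -5) = -1
G (Minnie): min(-9, 1, 0) = -9
H (Minnie): min(1, -6, -7) = -7
F (Maxine): max(-9, -7, -7) = -7
J (Minnie): min(-4, 9, 5) = -4
K (Minnie): min(9, 6, -6) = -6
I (Maxine): max(-4, -6, -2) = -2
Root (Minnie): min(-1, -7, -2) = -7
Minnie picks the child with the lowest value: F (value -7).

F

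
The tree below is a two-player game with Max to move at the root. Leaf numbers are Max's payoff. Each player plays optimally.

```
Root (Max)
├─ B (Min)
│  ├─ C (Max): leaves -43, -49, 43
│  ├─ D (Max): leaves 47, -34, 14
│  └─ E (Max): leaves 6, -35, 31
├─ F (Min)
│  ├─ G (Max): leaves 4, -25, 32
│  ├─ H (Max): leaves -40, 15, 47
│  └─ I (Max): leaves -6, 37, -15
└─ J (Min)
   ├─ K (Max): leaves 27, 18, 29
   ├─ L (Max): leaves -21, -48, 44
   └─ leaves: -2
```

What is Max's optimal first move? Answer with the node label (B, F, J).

C (Max): max(-43, -49, 43) = 43
D (Max): max(47, -34, 14) = 47
E (Max): max(6, -35, 31) = 31
B (Min): min(43, 47, 31) = 31
G (Max): max(4, -25, 32) = 32
H (Max): max(-40, 15, 47) = 47
I (Max): max(-6, 37, -15) = 37
F (Min): min(32, 47, 37) = 32
K (Max): max(27, 18, 29) = 29
L (Max): max(-21, -48, 44) = 44
J (Min): min(29, 44, -2) = -2
Root (Max): max(31, 32, -2) = 32
Max picks the child with the highest value: F (value 32).

F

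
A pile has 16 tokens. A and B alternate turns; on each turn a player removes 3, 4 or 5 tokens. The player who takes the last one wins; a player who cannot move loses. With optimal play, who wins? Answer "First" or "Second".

i:   0  1  2  3  4  5  6  7  8  9 10 11 12 13 14 15 16
     L  L  L  W  W  W  W  W  L  L  L  W  W  W  W  W  L
Position 16 is L, so the second player wins.

Second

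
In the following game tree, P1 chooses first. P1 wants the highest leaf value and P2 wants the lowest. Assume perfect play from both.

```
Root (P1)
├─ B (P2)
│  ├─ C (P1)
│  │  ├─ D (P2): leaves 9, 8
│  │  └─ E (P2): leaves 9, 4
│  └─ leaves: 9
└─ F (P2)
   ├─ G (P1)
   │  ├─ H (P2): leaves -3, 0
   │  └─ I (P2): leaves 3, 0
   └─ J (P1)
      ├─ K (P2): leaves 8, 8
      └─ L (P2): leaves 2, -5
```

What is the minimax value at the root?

D (P2): min(9, 8) = 8
E (P2): min(9, 4) = 4
C (P1): max(8, 4) = 8
B (P2): min(8, 9) = 8
H (P2): min(-3, 0) = -3
I (P2): min(3, 0) = 0
G (P1): max(-3, 0) = 0
K (P2): min(8, 8) = 8
L (P2): min(2, -5) = -5
J (P1): max(8, -5) = 8
F (P2): min(0, 8) = 0
Root (P1): max(8, 0) = 8

8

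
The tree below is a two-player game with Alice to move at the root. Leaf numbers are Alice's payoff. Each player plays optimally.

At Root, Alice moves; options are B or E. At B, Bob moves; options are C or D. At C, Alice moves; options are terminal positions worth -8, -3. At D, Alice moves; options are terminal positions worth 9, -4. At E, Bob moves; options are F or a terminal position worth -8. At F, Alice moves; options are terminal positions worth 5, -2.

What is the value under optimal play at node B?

-3

C: max(-8, -3) = -3
D: max(9, -4) = 9
B: min(-3, 9) = -3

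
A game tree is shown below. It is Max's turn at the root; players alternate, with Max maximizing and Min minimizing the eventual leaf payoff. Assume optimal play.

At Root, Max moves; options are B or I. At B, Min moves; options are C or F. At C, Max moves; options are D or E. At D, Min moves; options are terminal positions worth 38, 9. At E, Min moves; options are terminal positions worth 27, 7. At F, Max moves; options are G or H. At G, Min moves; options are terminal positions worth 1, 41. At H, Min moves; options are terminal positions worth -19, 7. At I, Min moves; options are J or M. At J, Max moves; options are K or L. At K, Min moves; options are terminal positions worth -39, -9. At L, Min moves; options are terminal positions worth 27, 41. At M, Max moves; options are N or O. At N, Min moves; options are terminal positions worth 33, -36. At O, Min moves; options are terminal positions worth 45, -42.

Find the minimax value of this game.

D (Min): min(38, 9) = 9
E (Min): min(27, 7) = 7
C (Max): max(9, 7) = 9
G (Min): min(1, 41) = 1
H (Min): min(-19, 7) = -19
F (Max): max(1, -19) = 1
B (Min): min(9, 1) = 1
K (Min): min(-39, -9) = -39
L (Min): min(27, 41) = 27
J (Max): max(-39, 27) = 27
N (Min): min(33, -36) = -36
O (Min): min(45, -42) = -42
M (Max): max(-36, -42) = -36
I (Min): min(27, -36) = -36
Root (Max): max(1, -36) = 1

1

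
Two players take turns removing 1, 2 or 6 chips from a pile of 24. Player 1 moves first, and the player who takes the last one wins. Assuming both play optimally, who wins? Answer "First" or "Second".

Second

Compute winning (W) and losing (L) positions by backward induction:
i:   0  1  2  3  4  5  6  7  8  9 10 11 12 13 14 15 16 17 18 19 20 21 22 23 24
     L  W  W  L  W  W  W  L  W  W  L  W  W  W  L  W  W  L  W  W  W  L  W  W  L
Position 24 is L, so the second player wins.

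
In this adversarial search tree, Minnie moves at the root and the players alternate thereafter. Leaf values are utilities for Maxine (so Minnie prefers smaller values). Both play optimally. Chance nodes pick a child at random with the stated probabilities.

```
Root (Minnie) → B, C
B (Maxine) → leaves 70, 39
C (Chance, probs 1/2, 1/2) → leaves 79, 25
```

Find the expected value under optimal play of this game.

52

B (Maxine): max(70, 39) = 70
C (Chance): 1/2·79 + 1/2·25 = 52
Root (Minnie): min(70, 52) = 52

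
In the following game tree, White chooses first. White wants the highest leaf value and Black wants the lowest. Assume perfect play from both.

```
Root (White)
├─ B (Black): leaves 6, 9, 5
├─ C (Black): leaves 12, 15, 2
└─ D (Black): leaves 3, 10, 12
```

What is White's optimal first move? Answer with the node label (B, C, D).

B (Black): min(6, 9, 5) = 5
C (Black): min(12, 15, 2) = 2
D (Black): min(3, 10, 12) = 3
Root (White): max(5, 2, 3) = 5
White picks the child with the highest value: B (value 5).

B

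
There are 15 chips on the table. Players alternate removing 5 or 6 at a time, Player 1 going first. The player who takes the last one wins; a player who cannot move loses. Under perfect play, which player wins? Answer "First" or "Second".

i:   0  1  2  3  4  5  6  7  8  9 10 11 12 13 14 15
     L  L  L  L  L  W  W  W  W  W  W  L  L  L  L  L
Position 15 is L, so the second player wins.

Second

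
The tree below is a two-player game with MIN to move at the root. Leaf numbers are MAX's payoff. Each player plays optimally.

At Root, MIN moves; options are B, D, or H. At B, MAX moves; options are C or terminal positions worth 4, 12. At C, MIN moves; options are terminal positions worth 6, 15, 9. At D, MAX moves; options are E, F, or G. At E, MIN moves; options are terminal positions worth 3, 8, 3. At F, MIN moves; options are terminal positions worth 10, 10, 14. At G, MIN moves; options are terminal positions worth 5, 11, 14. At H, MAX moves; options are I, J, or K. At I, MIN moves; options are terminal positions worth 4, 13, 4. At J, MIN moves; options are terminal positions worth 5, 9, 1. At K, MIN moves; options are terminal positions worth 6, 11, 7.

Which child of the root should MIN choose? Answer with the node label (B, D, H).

H

C (MIN): min(6, 15, 9) = 6
B (MAX): max(6, 4, 12) = 12
E (MIN): min(3, 8, 3) = 3
F (MIN): min(10, 10, 14) = 10
G (MIN): min(5, 11, 14) = 5
D (MAX): max(3, 10, 5) = 10
I (MIN): min(4, 13, 4) = 4
J (MIN): min(5, 9, 1) = 1
K (MIN): min(6, 11, 7) = 6
H (MAX): max(4, 1, 6) = 6
Root (MIN): min(12, 10, 6) = 6
MIN picks the child with the lowest value: H (value 6).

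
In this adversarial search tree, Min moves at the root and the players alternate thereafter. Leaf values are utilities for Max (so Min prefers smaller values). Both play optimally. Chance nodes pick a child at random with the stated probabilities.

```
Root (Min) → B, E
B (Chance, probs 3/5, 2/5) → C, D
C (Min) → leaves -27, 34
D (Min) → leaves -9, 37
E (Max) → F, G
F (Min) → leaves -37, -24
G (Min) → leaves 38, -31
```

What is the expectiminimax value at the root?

C (Min): min(-27, 34) = -27
D (Min): min(-9, 37) = -9
B (Chance): 3/5·-27 + 2/5·-9 = -19.8
F (Min): min(-37, -24) = -37
G (Min): min(38, -31) = -31
E (Max): max(-37, -31) = -31
Root (Min): min(-19.8, -31) = -31

-31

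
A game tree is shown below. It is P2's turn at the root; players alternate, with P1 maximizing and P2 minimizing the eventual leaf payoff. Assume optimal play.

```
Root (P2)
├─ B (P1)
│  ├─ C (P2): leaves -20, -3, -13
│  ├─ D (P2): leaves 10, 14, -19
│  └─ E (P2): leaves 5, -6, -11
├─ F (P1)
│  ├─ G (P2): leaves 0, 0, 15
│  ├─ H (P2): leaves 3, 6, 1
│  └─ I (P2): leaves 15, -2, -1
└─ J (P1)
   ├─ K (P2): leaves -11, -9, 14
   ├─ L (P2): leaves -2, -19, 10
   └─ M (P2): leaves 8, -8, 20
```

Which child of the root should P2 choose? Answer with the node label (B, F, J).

B

C (P2): min(-20, -3, -13) = -20
D (P2): min(10, 14, -19) = -19
E (P2): min(5, -6, -11) = -11
B (P1): max(-20, -19, -11) = -11
G (P2): min(0, 0, 15) = 0
H (P2): min(3, 6, 1) = 1
I (P2): min(15, -2, -1) = -2
F (P1): max(0, 1, -2) = 1
K (P2): min(-11, -9, 14) = -11
L (P2): min(-2, -19, 10) = -19
M (P2): min(8, -8, 20) = -8
J (P1): max(-11, -19, -8) = -8
Root (P2): min(-11, 1, -8) = -11
P2 picks the child with the lowest value: B (value -11).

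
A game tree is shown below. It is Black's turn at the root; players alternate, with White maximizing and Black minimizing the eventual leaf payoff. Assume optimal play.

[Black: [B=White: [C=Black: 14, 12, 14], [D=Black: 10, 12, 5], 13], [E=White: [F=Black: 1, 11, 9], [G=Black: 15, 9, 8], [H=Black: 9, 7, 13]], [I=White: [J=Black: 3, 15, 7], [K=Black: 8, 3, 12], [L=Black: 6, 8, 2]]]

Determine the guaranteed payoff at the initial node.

C (Black): min(14, 12, 14) = 12
D (Black): min(10, 12, 5) = 5
B (White): max(12, 5, 13) = 13
F (Black): min(1, 11, 9) = 1
G (Black): min(15, 9, 8) = 8
H (Black): min(9, 7, 13) = 7
E (White): max(1, 8, 7) = 8
J (Black): min(3, 15, 7) = 3
K (Black): min(8, 3, 12) = 3
L (Black): min(6, 8, 2) = 2
I (White): max(3, 3, 2) = 3
Root (Black): min(13, 8, 3) = 3

3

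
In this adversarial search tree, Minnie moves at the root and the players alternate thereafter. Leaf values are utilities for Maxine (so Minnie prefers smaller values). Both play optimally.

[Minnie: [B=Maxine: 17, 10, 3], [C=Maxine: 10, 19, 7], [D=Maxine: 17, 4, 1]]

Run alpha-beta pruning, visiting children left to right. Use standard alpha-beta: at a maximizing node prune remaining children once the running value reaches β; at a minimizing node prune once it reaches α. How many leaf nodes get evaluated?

B [α=-∞,β=+∞]: v=17
C [α=-∞,β=17]: v=19 after child 2 ≥ β → β-cutoff, skip 1
D [α=-∞,β=17]: v=17 after child 1 ≥ β → β-cutoff, skip 2
Root [α=-∞,β=+∞]: v=17
Leaves evaluated: 6 of 9.

6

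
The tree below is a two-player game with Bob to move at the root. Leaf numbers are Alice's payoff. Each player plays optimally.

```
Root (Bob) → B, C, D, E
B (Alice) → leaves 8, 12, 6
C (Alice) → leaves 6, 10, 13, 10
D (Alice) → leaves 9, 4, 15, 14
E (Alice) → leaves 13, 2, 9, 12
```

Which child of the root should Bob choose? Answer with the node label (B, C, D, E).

B

B (Alice): max(8, 12, 6) = 12
C (Alice): max(6, 10, 13, 10) = 13
D (Alice): max(9, 4, 15, 14) = 15
E (Alice): max(13, 2, 9, 12) = 13
Root (Bob): min(12, 13, 15, 13) = 12
Bob picks the child with the lowest value: B (value 12).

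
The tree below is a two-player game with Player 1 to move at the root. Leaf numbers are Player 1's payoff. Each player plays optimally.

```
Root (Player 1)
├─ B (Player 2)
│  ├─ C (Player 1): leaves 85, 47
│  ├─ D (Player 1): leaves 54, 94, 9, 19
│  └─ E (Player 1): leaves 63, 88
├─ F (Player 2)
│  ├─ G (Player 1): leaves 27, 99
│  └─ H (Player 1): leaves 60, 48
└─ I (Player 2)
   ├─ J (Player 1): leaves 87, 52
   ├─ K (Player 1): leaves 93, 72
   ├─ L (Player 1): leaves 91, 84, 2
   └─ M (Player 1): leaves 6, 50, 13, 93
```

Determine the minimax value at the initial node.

87

C (Player 1): max(85, 47) = 85
D (Player 1): max(54, 94, 9, 19) = 94
E (Player 1): max(63, 88) = 88
B (Player 2): min(85, 94, 88) = 85
G (Player 1): max(27, 99) = 99
H (Player 1): max(60, 48) = 60
F (Player 2): min(99, 60) = 60
J (Player 1): max(87, 52) = 87
K (Player 1): max(93, 72) = 93
L (Player 1): max(91, 84, 2) = 91
M (Player 1): max(6, 50, 13, 93) = 93
I (Player 2): min(87, 93, 91, 93) = 87
Root (Player 1): max(85, 60, 87) = 87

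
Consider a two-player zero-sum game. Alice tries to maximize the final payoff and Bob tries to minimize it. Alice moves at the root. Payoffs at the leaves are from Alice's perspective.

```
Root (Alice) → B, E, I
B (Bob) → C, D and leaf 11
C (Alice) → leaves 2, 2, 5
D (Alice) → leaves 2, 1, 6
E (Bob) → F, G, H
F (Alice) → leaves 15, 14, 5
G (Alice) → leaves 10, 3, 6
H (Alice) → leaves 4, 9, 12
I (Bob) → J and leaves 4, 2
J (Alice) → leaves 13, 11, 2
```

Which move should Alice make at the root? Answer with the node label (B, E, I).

C (Alice): max(2, 2, 5) = 5
D (Alice): max(2, 1, 6) = 6
B (Bob): min(5, 6, 11) = 5
F (Alice): max(15, 14, 5) = 15
G (Alice): max(10, 3, 6) = 10
H (Alice): max(4, 9, 12) = 12
E (Bob): min(15, 10, 12) = 10
J (Alice): max(13, 11, 2) = 13
I (Bob): min(13, 4, 2) = 2
Root (Alice): max(5, 10, 2) = 10
Alice picks the child with the highest value: E (value 10).

E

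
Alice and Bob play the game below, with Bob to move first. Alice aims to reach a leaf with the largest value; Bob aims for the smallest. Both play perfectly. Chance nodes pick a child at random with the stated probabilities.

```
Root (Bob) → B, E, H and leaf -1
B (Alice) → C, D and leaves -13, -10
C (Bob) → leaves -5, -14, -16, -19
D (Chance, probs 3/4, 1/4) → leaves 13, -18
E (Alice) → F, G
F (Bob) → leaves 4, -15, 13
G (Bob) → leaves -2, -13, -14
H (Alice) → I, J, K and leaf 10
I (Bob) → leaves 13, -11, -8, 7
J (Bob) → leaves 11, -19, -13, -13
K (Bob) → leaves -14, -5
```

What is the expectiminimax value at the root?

-14

C (Bob): min(-5, -14, -16, -19) = -19
D (Chance): 3/4·13 + 1/4·-18 = 5.25
B (Alice): max(-19, 5.25, -13, -10) = 5.25
F (Bob): min(4, -15, 13) = -15
G (Bob): min(-2, -13, -14) = -14
E (Alice): max(-15, -14) = -14
I (Bob): min(13, -11, -8, 7) = -11
J (Bob): min(11, -19, -13, -13) = -19
K (Bob): min(-14, -5) = -14
H (Alice): max(-11, -19, -14, 10) = 10
Root (Bob): min(5.25, -14, 10, -1) = -14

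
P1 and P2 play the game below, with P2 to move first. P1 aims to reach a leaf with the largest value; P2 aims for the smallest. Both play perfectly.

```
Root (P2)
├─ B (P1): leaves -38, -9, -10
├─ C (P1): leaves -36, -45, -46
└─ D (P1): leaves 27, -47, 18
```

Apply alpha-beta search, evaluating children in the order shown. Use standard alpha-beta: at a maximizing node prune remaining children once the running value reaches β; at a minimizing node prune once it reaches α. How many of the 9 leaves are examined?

B [α=-∞,β=+∞]: v=-9
C [α=-∞,β=-9]: v=-36
D [α=-∞,β=-36]: v=27 after child 1 ≥ β → β-cutoff, skip 2
Root [α=-∞,β=+∞]: v=-36
Leaves evaluated: 7 of 9.

7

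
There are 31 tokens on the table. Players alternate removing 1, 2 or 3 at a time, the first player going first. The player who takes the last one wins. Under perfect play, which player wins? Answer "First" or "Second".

First

i:   0  1  2  3  4  5  6  7  8  9 10 11 12 13 14 15 16 17 18 19 20 21 22 23 24 25 26 27 28 29 30 31
     L  W  W  W  L  W  W  W  L  W  W  W  L  W  W  W  L  W  W  W  L  W  W  W  L  W  W  W  L  W  W  W
Position 31 is W, so the first player wins.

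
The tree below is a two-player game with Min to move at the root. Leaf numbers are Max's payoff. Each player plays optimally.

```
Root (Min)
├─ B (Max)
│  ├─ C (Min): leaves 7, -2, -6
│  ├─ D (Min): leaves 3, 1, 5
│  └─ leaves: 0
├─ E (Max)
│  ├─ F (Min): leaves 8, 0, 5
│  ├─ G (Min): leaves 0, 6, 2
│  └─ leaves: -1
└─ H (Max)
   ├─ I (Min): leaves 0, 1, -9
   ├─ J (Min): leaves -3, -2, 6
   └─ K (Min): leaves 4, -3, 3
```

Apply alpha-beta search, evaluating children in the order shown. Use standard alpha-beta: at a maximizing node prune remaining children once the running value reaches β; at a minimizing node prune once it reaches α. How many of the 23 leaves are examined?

C [α=-∞,β=+∞]: v=-6
D [α=-6,β=+∞]: v=1
B [α=-∞,β=+∞]: v=1
F [α=-∞,β=1]: v=0
G [α=0,β=1]: v=0 after child 1 ≤ α → α-cutoff, skip 2
E [α=-∞,β=1]: v=0
I [α=-∞,β=0]: v=-9
J [α=-9,β=0]: v=-3
K [α=-3,β=0]: v=-3 after child 2 ≤ α → α-cutoff, skip 1
H [α=-∞,β=0]: v=-3
Root [α=-∞,β=+∞]: v=-3
Leaves evaluated: 20 of 23.

20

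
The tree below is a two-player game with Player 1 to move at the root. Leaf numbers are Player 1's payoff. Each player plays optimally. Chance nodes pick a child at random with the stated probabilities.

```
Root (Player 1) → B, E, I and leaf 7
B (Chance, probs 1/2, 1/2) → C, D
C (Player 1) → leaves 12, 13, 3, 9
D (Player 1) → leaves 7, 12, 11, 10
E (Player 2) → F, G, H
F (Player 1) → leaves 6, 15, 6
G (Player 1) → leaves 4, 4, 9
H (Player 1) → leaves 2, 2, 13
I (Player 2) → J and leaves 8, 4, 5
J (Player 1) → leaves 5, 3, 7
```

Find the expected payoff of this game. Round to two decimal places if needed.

C (Player 1): max(12, 13, 3, 9) = 13
D (Player 1): max(7, 12, 11, 10) = 12
B (Chance): 1/2·13 + 1/2·12 = 12.5
F (Player 1): max(6, 15, 6) = 15
G (Player 1): max(4, 4, 9) = 9
H (Player 1): max(2, 2, 13) = 13
E (Player 2): min(15, 9, 13) = 9
J (Player 1): max(5, 3, 7) = 7
I (Player 2): min(7, 8, 4, 5) = 4
Root (Player 1): max(12.5, 9, 4, 7) = 12.5

12.5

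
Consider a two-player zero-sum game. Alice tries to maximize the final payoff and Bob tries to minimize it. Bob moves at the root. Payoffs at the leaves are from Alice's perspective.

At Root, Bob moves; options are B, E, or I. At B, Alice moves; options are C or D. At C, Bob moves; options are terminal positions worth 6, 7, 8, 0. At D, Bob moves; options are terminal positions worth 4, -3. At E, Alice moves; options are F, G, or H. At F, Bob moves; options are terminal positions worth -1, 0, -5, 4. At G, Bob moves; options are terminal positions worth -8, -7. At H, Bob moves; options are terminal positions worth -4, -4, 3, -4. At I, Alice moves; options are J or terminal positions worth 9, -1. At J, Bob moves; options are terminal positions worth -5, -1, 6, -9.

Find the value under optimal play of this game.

C (Bob): min(6, 7, 8, 0) = 0
D (Bob): min(4, -3) = -3
B (Alice): max(0, -3) = 0
F (Bob): min(-1, 0, -5, 4) = -5
G (Bob): min(-8, -7) = -8
H (Bob): min(-4, -4, 3, -4) = -4
E (Alice): max(-5, -8, -4) = -4
J (Bob): min(-5, -1, 6, -9) = -9
I (Alice): max(-9, 9, -1) = 9
Root (Bob): min(0, -4, 9) = -4

-4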